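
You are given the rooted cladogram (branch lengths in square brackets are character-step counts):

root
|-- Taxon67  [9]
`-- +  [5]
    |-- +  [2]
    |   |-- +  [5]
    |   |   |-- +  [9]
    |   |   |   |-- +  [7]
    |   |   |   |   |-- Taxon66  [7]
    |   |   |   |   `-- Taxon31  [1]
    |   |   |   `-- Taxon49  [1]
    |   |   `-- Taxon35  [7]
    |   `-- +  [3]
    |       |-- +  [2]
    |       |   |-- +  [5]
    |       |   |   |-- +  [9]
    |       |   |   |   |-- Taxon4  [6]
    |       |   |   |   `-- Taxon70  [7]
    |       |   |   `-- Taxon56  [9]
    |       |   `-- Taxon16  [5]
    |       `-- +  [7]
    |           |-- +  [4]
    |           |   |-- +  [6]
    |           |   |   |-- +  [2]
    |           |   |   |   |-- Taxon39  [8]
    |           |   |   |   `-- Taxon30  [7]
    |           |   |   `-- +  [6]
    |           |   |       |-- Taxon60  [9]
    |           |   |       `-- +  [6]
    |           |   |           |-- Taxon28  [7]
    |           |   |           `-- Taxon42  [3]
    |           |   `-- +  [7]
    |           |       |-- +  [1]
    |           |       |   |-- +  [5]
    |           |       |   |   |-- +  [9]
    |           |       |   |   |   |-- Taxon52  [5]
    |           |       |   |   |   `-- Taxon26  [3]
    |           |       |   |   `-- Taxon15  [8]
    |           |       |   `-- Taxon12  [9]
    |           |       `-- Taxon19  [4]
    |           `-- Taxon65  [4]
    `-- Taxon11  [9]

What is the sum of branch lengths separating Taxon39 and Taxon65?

24

The path runs Taxon39 → … → MRCA → … → Taxon65; the MRCA is the node subtending ((((Taxon39,Taxon30),(Taxon60,(Taxon28,Taxon42))),((((Taxon52,Taxon26),Taxon15),Taxon12),Taxon19)),Taxon65).
Branch lengths along that path: 8 + 2 + 6 + 4 + 4 = 24.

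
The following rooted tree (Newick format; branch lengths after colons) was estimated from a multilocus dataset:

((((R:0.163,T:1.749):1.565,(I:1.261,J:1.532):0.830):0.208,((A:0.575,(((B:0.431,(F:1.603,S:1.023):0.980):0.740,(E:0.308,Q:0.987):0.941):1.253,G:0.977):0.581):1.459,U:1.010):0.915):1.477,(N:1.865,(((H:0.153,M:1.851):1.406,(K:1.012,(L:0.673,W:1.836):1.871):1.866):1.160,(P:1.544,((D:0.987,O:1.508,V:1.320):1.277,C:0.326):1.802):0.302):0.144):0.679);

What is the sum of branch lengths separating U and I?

The path runs U → … → MRCA → … → I; the MRCA is the node subtending (((R,T),(I,J)),((A,(((B,(F,S)),(E,Q)),G)),U)).
Branch lengths along that path: 1.010 + 0.915 + 0.208 + 0.830 + 1.261 = 4.224.

4.224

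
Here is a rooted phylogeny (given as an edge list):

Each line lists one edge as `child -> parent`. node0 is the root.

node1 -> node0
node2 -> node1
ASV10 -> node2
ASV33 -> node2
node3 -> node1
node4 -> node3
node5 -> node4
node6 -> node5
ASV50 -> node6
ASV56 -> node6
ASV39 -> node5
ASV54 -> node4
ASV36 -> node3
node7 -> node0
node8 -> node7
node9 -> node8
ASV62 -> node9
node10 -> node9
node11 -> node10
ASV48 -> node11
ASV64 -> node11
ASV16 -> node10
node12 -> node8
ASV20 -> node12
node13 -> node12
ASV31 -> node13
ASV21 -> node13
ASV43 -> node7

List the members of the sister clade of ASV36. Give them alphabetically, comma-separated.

ASV36 attaches to the tree at the node subtending ((((ASV50,ASV56),ASV39),ASV54),ASV36).
The other lineage descending from that same node — the sister group — is (((ASV50,ASV56),ASV39),ASV54); its 4 tips in alphabetical order are the answer.

ASV39, ASV50, ASV54, ASV56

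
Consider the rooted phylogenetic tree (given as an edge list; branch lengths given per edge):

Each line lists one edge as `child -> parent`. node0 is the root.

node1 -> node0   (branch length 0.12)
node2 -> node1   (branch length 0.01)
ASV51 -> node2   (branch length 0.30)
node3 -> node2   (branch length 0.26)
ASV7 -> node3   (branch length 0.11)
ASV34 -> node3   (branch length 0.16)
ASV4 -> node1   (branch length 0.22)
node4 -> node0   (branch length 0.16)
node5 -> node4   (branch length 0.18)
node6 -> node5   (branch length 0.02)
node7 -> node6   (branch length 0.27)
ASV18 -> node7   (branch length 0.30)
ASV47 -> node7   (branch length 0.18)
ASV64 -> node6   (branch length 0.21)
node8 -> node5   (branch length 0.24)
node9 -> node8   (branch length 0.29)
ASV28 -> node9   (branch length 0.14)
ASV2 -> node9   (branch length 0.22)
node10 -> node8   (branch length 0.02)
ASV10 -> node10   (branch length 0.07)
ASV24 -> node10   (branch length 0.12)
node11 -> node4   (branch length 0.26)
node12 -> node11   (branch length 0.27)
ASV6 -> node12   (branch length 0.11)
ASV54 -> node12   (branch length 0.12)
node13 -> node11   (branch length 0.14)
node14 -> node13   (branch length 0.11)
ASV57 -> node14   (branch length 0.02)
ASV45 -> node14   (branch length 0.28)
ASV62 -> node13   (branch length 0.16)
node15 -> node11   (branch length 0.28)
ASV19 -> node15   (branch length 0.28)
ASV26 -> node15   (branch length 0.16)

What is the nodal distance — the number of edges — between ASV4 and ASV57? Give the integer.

7

The MRCA of ASV4 and ASV57 is the root of the tree.
From ASV4 up to that node: 2 branches. From ASV57 up to the same node: 5 branches. Total: 2 + 5 = 7.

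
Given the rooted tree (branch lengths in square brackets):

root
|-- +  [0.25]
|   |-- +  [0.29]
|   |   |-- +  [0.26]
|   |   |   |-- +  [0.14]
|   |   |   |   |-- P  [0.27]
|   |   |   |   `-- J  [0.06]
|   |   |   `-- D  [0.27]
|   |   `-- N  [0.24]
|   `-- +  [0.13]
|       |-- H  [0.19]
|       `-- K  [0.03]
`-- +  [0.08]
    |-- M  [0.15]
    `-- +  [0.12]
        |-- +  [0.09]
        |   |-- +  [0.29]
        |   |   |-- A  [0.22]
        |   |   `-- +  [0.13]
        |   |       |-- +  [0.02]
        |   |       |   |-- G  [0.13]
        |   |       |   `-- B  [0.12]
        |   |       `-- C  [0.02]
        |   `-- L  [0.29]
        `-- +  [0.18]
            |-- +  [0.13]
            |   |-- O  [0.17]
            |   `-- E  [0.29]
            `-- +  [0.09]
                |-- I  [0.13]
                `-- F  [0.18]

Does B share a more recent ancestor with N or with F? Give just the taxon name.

F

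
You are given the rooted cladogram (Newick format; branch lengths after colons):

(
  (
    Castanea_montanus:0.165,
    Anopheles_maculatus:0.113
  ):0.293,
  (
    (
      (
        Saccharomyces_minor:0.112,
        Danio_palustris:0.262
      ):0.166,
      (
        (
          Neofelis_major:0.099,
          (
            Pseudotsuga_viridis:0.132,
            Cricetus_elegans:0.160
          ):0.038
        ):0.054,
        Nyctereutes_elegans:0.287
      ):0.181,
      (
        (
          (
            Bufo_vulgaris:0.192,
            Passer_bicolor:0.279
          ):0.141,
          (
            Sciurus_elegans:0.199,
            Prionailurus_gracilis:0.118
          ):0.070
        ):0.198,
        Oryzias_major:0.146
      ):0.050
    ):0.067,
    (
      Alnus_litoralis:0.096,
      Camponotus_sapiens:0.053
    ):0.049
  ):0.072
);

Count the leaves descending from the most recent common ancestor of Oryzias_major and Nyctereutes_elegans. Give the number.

The MRCA of Oryzias_major and Nyctereutes_elegans is the node subtending ((Saccharomyces_minor,Danio_palustris),((Neofelis_major,(Pseudotsuga_viridis,Cricetus_elegans)),Nyctereutes_elegans),(((Bufo_vulgaris,Passer_bicolor),(Sciurus_elegans,Prionailurus_gracilis)),Oryzias_major)).
That clade contains 11 terminal taxa: Bufo_vulgaris, Cricetus_elegans, Danio_palustris, Neofelis_major, Nyctereutes_elegans, Oryzias_major, Passer_bicolor, Prionailurus_gracilis, Pseudotsuga_viridis, Saccharomyces_minor, Sciurus_elegans.

11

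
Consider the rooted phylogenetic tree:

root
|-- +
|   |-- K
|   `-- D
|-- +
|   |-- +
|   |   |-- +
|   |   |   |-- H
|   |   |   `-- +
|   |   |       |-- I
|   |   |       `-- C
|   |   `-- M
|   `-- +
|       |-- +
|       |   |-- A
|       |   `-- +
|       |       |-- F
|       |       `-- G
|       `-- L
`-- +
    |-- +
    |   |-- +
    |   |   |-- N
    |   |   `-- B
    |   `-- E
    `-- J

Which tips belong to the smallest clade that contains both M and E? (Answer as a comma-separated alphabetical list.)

A, B, C, D, E, F, G, H, I, J, K, L, M, N

Tracing M: it sits inside ((H,(I,C)),M).
Tracing E: it sits inside ((N,B),E).
The smallest clade enclosing both is the whole tree (their MRCA is the root), so the answer is all 14 tips in alphabetical order.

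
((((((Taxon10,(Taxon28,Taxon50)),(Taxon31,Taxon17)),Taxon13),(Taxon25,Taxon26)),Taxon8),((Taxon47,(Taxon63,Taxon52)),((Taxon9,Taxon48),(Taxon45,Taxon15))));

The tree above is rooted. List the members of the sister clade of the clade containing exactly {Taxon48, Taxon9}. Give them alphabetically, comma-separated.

The clade containing exactly {Taxon48, Taxon9} attaches to the tree at the node subtending ((Taxon9,Taxon48),(Taxon45,Taxon15)).
The other lineage descending from that same node — the sister group — is (Taxon45,Taxon15); its 2 tips in alphabetical order are the answer.

Taxon15, Taxon45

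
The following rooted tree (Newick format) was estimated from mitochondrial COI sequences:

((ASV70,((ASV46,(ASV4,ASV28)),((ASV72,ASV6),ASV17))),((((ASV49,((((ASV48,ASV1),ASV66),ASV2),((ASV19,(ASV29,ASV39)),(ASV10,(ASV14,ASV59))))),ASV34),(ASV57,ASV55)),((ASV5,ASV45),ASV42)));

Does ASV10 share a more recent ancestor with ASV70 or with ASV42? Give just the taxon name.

ASV42

The MRCA of ASV10 and ASV42 subtends ((((ASV49,((((ASV48,ASV1),ASV66),ASV2),((ASV19,(ASV29,ASV39)),(ASV10,(ASV14,ASV59))))),ASV34),(ASV57,ASV55)),((ASV5,ASV45),ASV42)) (17 taxa).
The MRCA of ASV10 and ASV70 is the root, subtending the entire tree (24 taxa).
The first is nested inside the second, so ASV10 shares a more recent common ancestor with ASV42.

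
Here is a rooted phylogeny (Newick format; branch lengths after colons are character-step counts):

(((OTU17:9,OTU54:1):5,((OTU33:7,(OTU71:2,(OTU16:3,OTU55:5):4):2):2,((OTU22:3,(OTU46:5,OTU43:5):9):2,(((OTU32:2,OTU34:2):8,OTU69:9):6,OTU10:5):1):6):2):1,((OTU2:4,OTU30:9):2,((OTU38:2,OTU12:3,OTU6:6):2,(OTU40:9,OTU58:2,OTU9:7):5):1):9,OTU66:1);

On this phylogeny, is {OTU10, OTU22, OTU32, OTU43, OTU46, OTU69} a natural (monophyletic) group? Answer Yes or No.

The MRCA of the listed taxa subtends ((OTU22,(OTU46,OTU43)),(((OTU32,OTU34),OTU69),OTU10)).
That clade also contains OTU34, which is not in the proposed group, so the group is not monophyletic.

No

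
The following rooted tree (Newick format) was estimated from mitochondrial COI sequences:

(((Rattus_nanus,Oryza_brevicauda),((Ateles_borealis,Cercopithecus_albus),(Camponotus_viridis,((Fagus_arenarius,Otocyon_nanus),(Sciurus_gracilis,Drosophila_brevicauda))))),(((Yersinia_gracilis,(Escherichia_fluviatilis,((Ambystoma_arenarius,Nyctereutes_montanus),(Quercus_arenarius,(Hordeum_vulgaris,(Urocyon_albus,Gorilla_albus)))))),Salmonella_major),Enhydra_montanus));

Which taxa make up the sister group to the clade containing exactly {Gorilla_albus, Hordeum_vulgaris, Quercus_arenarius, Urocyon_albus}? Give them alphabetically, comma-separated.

The clade containing exactly {Gorilla_albus, Hordeum_vulgaris, Quercus_arenarius, Urocyon_albus} attaches to the tree at the node subtending ((Ambystoma_arenarius,Nyctereutes_montanus),(Quercus_arenarius,(Hordeum_vulgaris,(Urocyon_albus,Gorilla_albus)))).
The other lineage descending from that same node — the sister group — is (Ambystoma_arenarius,Nyctereutes_montanus); its 2 tips in alphabetical order are the answer.

Ambystoma_arenarius, Nyctereutes_montanus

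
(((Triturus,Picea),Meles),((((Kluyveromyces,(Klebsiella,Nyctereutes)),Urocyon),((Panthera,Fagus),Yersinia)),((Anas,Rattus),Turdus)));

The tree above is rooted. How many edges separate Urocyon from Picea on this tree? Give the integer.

7

The MRCA of Urocyon and Picea is the root of the tree.
From Urocyon up to that node: 4 branches. From Picea up to the same node: 3 branches. Total: 4 + 3 = 7.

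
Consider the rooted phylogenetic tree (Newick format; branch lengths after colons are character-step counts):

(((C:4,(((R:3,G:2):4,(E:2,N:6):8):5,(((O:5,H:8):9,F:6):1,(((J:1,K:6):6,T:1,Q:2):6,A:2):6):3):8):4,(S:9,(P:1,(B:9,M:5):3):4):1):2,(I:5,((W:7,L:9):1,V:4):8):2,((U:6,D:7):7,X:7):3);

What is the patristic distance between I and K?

The path runs I → … → MRCA → … → K; the MRCA is the root of the tree.
Branch lengths along that path: 5 + 2 + 2 + 4 + 8 + 3 + 6 + 6 + 6 + 6 = 48.

48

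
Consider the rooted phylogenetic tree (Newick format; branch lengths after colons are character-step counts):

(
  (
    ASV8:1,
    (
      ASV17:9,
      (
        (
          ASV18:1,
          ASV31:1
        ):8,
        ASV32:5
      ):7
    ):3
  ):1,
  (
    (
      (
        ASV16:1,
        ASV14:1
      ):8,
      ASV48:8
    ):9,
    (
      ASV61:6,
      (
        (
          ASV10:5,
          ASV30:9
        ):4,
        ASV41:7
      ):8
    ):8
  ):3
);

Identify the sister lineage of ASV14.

ASV16

ASV14 attaches to the tree at the node subtending (ASV16,ASV14).
The other lineage descending from that same node — the sister group — is the single tip ASV16.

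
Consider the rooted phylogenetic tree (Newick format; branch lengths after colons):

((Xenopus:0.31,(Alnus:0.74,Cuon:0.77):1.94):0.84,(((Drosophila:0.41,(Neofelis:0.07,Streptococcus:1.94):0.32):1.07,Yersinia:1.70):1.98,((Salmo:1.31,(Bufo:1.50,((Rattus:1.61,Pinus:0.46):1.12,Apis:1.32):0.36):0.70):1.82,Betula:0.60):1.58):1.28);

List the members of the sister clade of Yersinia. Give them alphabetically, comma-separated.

Drosophila, Neofelis, Streptococcus

Yersinia attaches to the tree at the node subtending ((Drosophila,(Neofelis,Streptococcus)),Yersinia).
The other lineage descending from that same node — the sister group — is (Drosophila,(Neofelis,Streptococcus)); its 3 tips in alphabetical order are the answer.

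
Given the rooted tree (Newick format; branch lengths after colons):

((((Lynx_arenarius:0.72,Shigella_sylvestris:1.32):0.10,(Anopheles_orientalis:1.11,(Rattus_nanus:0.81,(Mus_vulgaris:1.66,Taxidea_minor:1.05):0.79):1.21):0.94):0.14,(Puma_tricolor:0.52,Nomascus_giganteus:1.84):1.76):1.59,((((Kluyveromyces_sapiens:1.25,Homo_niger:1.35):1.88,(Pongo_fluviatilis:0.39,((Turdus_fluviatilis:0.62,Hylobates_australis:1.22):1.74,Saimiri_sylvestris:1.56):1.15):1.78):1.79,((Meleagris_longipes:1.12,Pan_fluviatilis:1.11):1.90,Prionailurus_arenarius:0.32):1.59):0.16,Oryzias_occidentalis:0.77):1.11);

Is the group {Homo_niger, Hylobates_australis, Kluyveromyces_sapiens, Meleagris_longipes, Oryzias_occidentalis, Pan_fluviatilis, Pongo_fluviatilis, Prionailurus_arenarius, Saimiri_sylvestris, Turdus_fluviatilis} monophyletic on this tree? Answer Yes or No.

Yes

The most recent common ancestor of these taxa subtends ((((Kluyveromyces_sapiens,Homo_niger),(Pongo_fluviatilis,((Turdus_fluviatilis,Hylobates_australis),Saimiri_sylvestris))),((Meleagris_longipes,Pan_fluviatilis),Prionailurus_arenarius)),Oryzias_occidentalis).
That clade has exactly 10 tips — every listed taxon and nothing else — so the group is monophyletic.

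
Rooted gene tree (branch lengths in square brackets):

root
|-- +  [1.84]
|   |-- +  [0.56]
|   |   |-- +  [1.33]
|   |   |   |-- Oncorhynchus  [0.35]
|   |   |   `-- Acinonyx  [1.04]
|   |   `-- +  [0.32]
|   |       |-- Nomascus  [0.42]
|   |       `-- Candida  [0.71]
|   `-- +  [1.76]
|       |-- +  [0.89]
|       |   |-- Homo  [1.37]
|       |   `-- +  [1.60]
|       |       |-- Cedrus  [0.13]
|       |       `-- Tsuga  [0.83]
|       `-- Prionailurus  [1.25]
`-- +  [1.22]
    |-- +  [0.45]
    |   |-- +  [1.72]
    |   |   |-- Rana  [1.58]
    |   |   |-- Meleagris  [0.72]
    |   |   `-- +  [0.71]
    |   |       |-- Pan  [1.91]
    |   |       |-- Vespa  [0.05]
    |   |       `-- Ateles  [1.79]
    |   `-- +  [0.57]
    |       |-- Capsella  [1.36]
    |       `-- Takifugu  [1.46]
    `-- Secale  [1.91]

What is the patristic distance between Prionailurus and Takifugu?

8.55

The path runs Prionailurus → … → MRCA → … → Takifugu; the MRCA is the root of the tree.
Branch lengths along that path: 1.25 + 1.76 + 1.84 + 1.22 + 0.45 + 0.57 + 1.46 = 8.55.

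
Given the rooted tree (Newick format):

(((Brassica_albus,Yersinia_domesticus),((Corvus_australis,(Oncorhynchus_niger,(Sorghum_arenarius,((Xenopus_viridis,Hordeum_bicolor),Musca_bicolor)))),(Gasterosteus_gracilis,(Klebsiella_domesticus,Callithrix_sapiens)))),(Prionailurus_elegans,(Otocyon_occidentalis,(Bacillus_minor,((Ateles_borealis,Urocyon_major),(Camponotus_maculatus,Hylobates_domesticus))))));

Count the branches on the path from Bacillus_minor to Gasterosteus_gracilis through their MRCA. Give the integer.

The MRCA of Bacillus_minor and Gasterosteus_gracilis is the root of the tree.
From Bacillus_minor up to that node: 4 branches. From Gasterosteus_gracilis up to the same node: 4 branches. Total: 4 + 4 = 8.

8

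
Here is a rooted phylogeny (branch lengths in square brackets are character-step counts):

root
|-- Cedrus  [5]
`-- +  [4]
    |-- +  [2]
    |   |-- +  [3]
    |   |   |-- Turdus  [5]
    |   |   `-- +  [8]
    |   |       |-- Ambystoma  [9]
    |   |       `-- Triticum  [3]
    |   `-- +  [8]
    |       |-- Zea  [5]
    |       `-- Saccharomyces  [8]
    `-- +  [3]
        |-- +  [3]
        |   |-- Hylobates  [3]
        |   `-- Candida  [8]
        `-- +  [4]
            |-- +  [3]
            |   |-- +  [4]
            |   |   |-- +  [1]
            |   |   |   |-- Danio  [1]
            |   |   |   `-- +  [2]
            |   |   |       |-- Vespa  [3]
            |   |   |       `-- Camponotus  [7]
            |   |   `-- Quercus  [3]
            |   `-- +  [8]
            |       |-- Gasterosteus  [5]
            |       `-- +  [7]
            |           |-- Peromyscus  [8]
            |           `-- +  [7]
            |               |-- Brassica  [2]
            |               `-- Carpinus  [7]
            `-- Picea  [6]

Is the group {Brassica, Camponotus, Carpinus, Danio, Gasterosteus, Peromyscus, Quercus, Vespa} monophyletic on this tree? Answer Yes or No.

The most recent common ancestor of these taxa subtends (((Danio,(Vespa,Camponotus)),Quercus),(Gasterosteus,(Peromyscus,(Brassica,Carpinus)))).
That clade has exactly 8 tips — every listed taxon and nothing else — so the group is monophyletic.

Yes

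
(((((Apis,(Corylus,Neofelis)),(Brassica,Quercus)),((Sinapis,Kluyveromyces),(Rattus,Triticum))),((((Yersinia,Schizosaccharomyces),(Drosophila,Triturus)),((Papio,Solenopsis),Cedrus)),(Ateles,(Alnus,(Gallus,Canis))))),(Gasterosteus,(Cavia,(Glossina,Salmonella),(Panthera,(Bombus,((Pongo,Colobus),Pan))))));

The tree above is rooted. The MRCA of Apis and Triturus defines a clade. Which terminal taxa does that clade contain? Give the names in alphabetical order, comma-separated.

Alnus, Apis, Ateles, Brassica, Canis, Cedrus, Corylus, Drosophila, Gallus, Kluyveromyces, Neofelis, Papio, Quercus, Rattus, Schizosaccharomyces, Sinapis, Solenopsis, Triticum, Triturus, Yersinia

Tracing Apis: it sits inside (Apis,(Corylus,Neofelis)).
Tracing Triturus: it sits inside (Drosophila,Triturus).
The smallest clade enclosing both is ((((Apis,(Corylus,Neofelis)),(Brassica,Quercus)),((Sinapis,Kluyveromyces),(Rattus,Triticum))),((((Yersinia,Schizosaccharomyces),(Drosophila,Triturus)),((Papio,Solenopsis),Cedrus)),(Ateles,(Alnus,(Gallus,Canis))))); the answer is its 20 terminal taxa in alphabetical order.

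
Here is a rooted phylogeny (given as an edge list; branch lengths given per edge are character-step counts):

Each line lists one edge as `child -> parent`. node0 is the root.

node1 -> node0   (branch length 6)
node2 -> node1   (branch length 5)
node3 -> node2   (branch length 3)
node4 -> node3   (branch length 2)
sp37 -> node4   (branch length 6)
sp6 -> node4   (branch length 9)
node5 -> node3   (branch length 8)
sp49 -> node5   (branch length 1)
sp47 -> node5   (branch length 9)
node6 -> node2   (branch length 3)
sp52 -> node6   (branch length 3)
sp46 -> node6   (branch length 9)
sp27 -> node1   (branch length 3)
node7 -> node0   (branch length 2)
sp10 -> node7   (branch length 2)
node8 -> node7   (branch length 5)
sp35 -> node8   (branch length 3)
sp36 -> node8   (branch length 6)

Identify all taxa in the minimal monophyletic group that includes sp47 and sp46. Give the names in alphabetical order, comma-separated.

sp37, sp46, sp47, sp49, sp52, sp6

Tracing sp47: it sits inside (sp49,sp47).
Tracing sp46: it sits inside (sp52,sp46).
The smallest clade enclosing both is (((sp37,sp6),(sp49,sp47)),(sp52,sp46)); the answer is its 6 terminal taxa in alphabetical order.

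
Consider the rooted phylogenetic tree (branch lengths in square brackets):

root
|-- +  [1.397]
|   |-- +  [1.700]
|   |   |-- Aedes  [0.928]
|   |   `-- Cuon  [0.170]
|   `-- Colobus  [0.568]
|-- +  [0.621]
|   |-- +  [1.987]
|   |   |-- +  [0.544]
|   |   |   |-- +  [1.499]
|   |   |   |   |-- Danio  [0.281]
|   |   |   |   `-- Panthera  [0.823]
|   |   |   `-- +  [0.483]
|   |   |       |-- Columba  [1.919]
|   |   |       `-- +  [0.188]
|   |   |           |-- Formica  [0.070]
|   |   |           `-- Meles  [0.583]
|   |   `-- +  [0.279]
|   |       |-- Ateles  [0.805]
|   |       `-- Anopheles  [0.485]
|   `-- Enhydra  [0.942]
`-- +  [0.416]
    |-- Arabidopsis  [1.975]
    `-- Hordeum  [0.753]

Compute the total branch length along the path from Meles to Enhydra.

4.727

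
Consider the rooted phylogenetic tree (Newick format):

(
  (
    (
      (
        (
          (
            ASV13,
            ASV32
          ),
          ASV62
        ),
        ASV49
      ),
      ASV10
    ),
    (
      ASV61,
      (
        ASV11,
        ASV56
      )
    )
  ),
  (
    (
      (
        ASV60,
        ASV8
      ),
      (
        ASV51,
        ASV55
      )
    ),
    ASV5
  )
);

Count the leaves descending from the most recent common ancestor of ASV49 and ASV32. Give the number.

The MRCA of ASV49 and ASV32 is the node subtending (((ASV13,ASV32),ASV62),ASV49).
That clade contains 4 terminal taxa: ASV13, ASV32, ASV49, ASV62.

4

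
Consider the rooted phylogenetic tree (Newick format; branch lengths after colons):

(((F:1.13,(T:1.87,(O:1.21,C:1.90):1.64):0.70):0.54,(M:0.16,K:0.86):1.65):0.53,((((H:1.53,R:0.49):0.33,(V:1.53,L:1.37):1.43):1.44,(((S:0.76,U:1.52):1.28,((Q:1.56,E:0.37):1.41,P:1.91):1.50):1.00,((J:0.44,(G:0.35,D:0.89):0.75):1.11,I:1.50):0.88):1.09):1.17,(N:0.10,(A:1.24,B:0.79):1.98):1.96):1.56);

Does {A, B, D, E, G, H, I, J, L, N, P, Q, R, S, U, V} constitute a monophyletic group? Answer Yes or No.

The most recent common ancestor of these taxa subtends ((((H,R),(V,L)),(((S,U),((Q,E),P)),((J,(G,D)),I))),(N,(A,B))).
That clade has exactly 16 tips — every listed taxon and nothing else — so the group is monophyletic.

Yes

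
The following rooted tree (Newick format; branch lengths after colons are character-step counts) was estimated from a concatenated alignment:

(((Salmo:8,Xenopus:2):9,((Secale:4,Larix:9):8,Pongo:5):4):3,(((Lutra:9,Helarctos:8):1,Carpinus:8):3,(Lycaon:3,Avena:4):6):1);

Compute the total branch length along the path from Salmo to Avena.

The path runs Salmo → … → MRCA → … → Avena; the MRCA is the root of the tree.
Branch lengths along that path: 8 + 9 + 3 + 1 + 6 + 4 = 31.

31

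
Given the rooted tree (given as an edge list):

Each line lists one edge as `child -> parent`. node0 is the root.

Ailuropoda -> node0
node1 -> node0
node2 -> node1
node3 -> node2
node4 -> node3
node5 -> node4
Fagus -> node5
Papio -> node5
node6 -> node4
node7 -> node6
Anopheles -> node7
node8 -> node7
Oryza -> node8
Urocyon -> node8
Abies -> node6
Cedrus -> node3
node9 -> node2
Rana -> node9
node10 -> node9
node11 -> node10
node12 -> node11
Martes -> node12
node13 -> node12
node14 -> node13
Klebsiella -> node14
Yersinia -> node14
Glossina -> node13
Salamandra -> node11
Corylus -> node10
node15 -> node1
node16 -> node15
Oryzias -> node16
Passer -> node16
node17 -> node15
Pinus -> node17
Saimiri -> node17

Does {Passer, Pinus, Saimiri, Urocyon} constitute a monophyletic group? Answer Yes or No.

The MRCA of the listed taxa subtends (((((Fagus,Papio),((Anopheles,(Oryza,Urocyon)),Abies)),Cedrus),(Rana,(((Martes,((Klebsiella,Yersinia),Glossina)),Salamandra),Corylus))),((Oryzias,Passer),(Pinus,Saimiri))).
That clade also contains Abies, Anopheles, Cedrus, Corylus, Fagus, Glossina, Klebsiella, Martes, Oryza, Oryzias, Papio, Rana, Salamandra, Yersinia, which are not in the proposed group, so the group is not monophyletic.

No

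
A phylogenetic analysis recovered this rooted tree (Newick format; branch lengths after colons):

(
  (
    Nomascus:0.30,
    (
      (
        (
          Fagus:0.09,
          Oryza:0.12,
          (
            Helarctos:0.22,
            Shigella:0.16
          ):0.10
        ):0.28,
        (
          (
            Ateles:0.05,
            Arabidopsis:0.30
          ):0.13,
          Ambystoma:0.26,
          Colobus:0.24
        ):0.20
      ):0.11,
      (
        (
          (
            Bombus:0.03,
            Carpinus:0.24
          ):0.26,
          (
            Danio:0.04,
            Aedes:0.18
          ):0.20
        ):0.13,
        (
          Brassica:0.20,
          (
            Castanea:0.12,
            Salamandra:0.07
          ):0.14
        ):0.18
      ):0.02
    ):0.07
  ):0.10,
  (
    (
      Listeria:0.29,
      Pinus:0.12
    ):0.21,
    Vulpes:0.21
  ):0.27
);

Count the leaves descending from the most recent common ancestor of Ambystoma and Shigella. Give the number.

The MRCA of Ambystoma and Shigella is the node subtending ((Fagus,Oryza,(Helarctos,Shigella)),((Ateles,Arabidopsis),Ambystoma,Colobus)).
That clade contains 8 terminal taxa: Ambystoma, Arabidopsis, Ateles, Colobus, Fagus, Helarctos, Oryza, Shigella.

8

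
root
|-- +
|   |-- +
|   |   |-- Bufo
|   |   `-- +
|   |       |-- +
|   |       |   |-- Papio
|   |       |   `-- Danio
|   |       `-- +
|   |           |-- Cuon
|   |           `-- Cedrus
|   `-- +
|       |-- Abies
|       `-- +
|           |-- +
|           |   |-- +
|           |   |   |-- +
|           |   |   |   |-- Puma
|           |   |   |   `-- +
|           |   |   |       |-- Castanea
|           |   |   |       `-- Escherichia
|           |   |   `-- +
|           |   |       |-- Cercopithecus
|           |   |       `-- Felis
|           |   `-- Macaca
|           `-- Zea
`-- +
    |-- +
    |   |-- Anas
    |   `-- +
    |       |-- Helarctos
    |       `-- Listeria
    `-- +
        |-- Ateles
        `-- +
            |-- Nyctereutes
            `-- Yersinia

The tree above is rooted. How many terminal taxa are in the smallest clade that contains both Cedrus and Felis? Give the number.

The MRCA of Cedrus and Felis is the node subtending ((Bufo,((Papio,Danio),(Cuon,Cedrus))),(Abies,((((Puma,(Castanea,Escherichia)),(Cercopithecus,Felis)),Macaca),Zea))).
That clade contains 13 terminal taxa: Abies, Bufo, Castanea, Cedrus, Cercopithecus, Cuon, Danio, Escherichia, Felis, Macaca, Papio, Puma, Zea.

13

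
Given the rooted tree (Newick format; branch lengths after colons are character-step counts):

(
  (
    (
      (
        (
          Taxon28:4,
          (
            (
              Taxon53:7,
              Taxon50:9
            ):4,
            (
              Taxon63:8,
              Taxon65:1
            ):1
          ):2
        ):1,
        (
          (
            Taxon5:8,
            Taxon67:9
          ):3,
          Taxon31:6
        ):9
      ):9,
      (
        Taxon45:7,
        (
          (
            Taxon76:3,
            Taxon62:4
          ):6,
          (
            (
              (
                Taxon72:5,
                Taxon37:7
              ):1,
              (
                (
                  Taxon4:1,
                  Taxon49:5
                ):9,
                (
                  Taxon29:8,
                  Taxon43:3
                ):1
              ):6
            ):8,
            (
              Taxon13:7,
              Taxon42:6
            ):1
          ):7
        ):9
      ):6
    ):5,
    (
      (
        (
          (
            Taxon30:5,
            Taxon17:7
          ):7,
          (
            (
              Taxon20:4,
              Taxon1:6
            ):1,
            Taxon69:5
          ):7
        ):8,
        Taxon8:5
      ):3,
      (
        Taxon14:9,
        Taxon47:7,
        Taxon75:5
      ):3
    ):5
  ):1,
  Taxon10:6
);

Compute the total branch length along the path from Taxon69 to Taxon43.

73

The path runs Taxon69 → … → MRCA → … → Taxon43; the MRCA is the node subtending ((((Taxon28,((Taxon53,Taxon50),(Taxon63,Taxon65))),((Taxon5,Taxon67),Taxon31)),(Taxon45,((Taxon76,Taxon62),(((Taxon72,Taxon37),((Taxon4,Taxon49),(Taxon29,Taxon43))),(Taxon13,Taxon42))))),((((Taxon30,Taxon17),((Taxon20,Taxon1),Taxon69)),Taxon8),(Taxon14,Taxon47,Taxon75))).
Branch lengths along that path: 5 + 7 + 8 + 3 + 5 + 5 + 6 + 9 + 7 + 8 + 6 + 1 + 3 = 73.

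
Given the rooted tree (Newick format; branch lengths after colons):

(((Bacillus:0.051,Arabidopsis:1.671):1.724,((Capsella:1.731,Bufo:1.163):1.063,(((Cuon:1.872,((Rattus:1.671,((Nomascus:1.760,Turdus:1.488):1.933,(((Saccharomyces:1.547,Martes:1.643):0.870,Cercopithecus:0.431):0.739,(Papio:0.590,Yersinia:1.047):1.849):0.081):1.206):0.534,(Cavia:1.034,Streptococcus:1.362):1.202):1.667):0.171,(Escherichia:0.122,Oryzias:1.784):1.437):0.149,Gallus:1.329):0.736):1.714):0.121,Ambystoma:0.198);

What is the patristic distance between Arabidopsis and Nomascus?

13.265

The path runs Arabidopsis → … → MRCA → … → Nomascus; the MRCA is the node subtending ((Bacillus,Arabidopsis),((Capsella,Bufo),(((Cuon,((Rattus,((Nomascus,Turdus),(((Saccharomyces,Martes),Cercopithecus),(Papio,Yersinia)))),(Cavia,Streptococcus))),(Escherichia,Oryzias)),Gallus))).
Branch lengths along that path: 1.671 + 1.724 + 1.714 + 0.736 + 0.149 + 0.171 + 1.667 + 0.534 + 1.206 + 1.933 + 1.760 = 13.265.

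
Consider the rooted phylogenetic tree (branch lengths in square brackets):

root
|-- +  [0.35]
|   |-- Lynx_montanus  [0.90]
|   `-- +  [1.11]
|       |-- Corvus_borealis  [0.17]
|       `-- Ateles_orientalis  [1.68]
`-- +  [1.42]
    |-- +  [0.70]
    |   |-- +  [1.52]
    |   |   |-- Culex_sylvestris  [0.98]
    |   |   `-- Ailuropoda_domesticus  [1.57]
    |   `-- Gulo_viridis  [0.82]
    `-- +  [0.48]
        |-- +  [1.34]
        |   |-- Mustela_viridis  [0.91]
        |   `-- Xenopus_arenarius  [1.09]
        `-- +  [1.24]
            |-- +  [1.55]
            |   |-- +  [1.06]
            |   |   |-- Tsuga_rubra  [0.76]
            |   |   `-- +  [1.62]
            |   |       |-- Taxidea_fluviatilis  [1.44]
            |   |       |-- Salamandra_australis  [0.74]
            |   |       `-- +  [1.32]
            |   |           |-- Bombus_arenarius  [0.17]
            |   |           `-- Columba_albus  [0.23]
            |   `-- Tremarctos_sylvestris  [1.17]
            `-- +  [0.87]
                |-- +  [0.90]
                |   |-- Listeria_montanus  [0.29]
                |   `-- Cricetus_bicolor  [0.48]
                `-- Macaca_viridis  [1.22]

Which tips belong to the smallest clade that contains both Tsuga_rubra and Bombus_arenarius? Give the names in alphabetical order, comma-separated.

Bombus_arenarius, Columba_albus, Salamandra_australis, Taxidea_fluviatilis, Tsuga_rubra

Tracing Tsuga_rubra: it sits inside (Tsuga_rubra,(Taxidea_fluviatilis,Salamandra_australis,(Bombus_arenarius,Columba_albus))).
Tracing Bombus_arenarius: it sits inside (Bombus_arenarius,Columba_albus).
The smallest clade enclosing both is (Tsuga_rubra,(Taxidea_fluviatilis,Salamandra_australis,(Bombus_arenarius,Columba_albus))); the answer is its 5 terminal taxa in alphabetical order.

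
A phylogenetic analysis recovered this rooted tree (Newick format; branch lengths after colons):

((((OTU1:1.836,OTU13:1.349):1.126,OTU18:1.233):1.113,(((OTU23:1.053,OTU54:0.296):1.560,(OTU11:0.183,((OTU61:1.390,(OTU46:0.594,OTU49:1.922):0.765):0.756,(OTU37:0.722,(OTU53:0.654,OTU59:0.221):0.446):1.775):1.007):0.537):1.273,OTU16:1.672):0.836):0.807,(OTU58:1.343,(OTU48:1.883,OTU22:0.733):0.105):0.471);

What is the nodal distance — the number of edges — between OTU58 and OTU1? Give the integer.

6

The MRCA of OTU58 and OTU1 is the root of the tree.
From OTU58 up to that node: 2 branches. From OTU1 up to the same node: 4 branches. Total: 2 + 4 = 6.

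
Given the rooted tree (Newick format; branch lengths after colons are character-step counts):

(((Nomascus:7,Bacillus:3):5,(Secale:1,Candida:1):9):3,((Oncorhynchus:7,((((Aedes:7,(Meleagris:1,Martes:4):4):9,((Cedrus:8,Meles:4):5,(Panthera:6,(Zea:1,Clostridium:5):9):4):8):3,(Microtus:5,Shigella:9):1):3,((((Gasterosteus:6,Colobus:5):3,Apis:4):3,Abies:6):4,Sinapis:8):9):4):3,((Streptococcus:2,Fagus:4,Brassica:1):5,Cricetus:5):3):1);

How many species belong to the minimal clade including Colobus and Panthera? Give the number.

15

The MRCA of Colobus and Panthera is the node subtending ((((Aedes,(Meleagris,Martes)),((Cedrus,Meles),(Panthera,(Zea,Clostridium)))),(Microtus,Shigella)),((((Gasterosteus,Colobus),Apis),Abies),Sinapis)).
That clade contains 15 terminal taxa: Abies, Aedes, Apis, Cedrus, Clostridium, Colobus, Gasterosteus, Martes, Meleagris, Meles, Microtus, Panthera, Shigella, Sinapis, Zea.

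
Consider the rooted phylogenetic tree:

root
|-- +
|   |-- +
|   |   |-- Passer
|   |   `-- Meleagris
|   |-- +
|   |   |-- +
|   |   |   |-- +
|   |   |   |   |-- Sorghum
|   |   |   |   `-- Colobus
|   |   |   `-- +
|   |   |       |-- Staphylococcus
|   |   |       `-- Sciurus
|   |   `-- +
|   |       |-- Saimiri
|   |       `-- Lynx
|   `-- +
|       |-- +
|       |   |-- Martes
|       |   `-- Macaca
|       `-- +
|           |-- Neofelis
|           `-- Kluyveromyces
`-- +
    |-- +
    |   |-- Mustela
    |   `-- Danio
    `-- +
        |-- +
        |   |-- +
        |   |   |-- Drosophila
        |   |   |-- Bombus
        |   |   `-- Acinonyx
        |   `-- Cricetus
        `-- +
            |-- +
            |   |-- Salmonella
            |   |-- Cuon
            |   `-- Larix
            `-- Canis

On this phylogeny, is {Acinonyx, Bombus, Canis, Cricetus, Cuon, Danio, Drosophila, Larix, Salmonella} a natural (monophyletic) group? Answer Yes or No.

The MRCA of the listed taxa subtends ((Mustela,Danio),(((Drosophila,Bombus,Acinonyx),Cricetus),((Salmonella,Cuon,Larix),Canis))).
That clade also contains Mustela, which is not in the proposed group, so the group is not monophyletic.

No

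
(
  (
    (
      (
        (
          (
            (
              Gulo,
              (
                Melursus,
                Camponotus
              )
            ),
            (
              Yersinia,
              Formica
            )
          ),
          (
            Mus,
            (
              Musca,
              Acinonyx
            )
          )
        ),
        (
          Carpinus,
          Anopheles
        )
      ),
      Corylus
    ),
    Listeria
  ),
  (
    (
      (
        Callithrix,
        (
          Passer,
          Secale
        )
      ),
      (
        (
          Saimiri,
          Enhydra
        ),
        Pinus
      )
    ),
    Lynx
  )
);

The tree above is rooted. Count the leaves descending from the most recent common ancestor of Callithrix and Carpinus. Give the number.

19

The MRCA of Callithrix and Carpinus is the root, so the clade is the entire tree.
That clade contains 19 terminal taxa: Acinonyx, Anopheles, Callithrix, Camponotus, Carpinus, Corylus, Enhydra, Formica, Gulo, Listeria, Lynx, Melursus, Mus, Musca, Passer, Pinus, Saimiri, Secale, Yersinia.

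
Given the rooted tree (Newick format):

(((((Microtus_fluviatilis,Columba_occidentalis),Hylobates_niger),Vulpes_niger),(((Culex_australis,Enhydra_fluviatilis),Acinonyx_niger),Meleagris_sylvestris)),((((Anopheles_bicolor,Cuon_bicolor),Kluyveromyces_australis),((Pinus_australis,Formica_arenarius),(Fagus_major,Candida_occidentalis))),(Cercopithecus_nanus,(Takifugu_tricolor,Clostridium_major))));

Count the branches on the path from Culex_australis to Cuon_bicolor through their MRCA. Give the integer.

10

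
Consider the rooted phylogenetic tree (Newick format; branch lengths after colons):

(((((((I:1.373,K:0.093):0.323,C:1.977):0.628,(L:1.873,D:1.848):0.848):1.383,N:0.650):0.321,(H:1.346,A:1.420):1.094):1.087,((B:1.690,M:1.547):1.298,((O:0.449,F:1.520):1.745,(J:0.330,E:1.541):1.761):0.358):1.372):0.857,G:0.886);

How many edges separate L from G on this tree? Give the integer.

The MRCA of L and G is the root of the tree.
From L up to that node: 6 branches. From G up to the same node: 1 branch. Total: 6 + 1 = 7.

7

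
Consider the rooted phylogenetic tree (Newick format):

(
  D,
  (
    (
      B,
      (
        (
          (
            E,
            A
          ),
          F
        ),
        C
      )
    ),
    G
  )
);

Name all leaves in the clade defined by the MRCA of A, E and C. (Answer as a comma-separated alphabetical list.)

A, C, E, F

Tracing A: it sits inside (E,A).
Tracing E: it sits inside (E,A).
Tracing C: it sits inside (((E,A),F),C).
The smallest clade enclosing all 3 is (((E,A),F),C); the answer is its 4 terminal taxa in alphabetical order.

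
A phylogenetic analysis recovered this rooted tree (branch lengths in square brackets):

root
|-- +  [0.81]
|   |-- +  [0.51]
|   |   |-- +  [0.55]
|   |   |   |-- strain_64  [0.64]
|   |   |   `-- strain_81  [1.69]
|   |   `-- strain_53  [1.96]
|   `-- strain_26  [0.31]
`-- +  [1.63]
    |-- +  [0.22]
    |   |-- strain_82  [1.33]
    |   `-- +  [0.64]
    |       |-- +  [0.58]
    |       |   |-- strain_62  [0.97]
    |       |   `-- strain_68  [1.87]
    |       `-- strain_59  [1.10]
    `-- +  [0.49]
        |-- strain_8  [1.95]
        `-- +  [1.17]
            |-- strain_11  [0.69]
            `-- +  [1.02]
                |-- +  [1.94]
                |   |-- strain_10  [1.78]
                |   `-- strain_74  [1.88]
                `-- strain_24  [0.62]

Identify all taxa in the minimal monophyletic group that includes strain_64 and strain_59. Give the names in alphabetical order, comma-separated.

strain_10, strain_11, strain_24, strain_26, strain_53, strain_59, strain_62, strain_64, strain_68, strain_74, strain_8, strain_81, strain_82

Tracing strain_64: it sits inside (strain_64,strain_81).
Tracing strain_59: it sits inside ((strain_62,strain_68),strain_59).
The smallest clade enclosing both is the whole tree (their MRCA is the root), so the answer is all 13 tips in alphabetical order.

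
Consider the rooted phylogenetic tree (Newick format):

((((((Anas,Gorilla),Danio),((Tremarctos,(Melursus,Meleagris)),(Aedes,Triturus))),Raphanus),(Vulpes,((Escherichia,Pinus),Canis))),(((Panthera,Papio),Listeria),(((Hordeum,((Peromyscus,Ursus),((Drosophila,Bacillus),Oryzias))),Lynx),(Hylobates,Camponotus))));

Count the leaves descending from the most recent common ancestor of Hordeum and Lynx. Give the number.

7

The MRCA of Hordeum and Lynx is the node subtending ((Hordeum,((Peromyscus,Ursus),((Drosophila,Bacillus),Oryzias))),Lynx).
That clade contains 7 terminal taxa: Bacillus, Drosophila, Hordeum, Lynx, Oryzias, Peromyscus, Ursus.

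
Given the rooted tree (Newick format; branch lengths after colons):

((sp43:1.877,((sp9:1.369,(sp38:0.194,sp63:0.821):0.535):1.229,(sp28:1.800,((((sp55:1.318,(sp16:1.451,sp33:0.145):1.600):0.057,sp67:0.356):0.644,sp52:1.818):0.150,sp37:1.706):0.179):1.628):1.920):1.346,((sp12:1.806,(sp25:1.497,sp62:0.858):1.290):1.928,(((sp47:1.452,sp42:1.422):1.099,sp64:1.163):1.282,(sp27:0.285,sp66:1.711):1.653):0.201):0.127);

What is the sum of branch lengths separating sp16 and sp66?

12.667

The path runs sp16 → … → MRCA → … → sp66; the MRCA is the root of the tree.
Branch lengths along that path: 1.451 + 1.600 + 0.057 + 0.644 + 0.150 + 0.179 + 1.628 + 1.920 + 1.346 + 0.127 + 0.201 + 1.653 + 1.711 = 12.667.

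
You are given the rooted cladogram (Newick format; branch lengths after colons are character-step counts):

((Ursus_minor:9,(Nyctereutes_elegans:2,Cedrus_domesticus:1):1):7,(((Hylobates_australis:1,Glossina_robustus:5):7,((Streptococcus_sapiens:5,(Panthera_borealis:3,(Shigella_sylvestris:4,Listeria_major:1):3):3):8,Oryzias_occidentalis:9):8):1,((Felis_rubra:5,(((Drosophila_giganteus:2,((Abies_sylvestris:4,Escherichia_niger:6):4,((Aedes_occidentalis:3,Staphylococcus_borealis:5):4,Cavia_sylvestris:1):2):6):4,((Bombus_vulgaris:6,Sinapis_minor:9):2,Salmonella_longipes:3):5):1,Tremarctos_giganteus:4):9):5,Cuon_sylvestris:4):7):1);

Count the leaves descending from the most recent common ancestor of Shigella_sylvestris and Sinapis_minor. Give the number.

19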